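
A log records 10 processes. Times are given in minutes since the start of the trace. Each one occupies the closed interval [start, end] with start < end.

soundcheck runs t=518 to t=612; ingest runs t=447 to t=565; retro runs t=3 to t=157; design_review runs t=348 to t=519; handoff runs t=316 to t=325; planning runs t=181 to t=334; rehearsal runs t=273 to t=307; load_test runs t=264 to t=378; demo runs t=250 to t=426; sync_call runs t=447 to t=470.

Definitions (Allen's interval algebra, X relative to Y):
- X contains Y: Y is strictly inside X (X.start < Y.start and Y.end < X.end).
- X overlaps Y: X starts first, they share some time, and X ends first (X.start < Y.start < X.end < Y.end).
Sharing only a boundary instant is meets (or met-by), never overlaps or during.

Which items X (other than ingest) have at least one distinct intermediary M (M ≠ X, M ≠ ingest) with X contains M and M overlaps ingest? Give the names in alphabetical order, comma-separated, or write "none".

none

Target ingest = [t=447, t=565].
Intermediaries M with M overlaps ingest: design_review.
Via design_review — items with X contains design_review: none.
Union: none.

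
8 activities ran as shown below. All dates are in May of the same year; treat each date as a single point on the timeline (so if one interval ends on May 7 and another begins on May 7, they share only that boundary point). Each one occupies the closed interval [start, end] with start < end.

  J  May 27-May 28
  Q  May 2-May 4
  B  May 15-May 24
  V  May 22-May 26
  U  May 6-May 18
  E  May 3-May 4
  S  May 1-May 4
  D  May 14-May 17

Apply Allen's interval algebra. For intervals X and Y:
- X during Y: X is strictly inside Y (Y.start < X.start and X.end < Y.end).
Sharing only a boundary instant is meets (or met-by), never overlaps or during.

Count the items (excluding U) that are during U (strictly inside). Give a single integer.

1

Target U = [May 6, May 18].
B [May 15, May 24] → overlapped-by → no.
D [May 14, May 17] → during → counts.
E [May 3, May 4] → before → no.
J [May 27, May 28] → after → no.
Q [May 2, May 4] → before → no.
S [May 1, May 4] → before → no.
V [May 22, May 26] → after → no.
Total: 1.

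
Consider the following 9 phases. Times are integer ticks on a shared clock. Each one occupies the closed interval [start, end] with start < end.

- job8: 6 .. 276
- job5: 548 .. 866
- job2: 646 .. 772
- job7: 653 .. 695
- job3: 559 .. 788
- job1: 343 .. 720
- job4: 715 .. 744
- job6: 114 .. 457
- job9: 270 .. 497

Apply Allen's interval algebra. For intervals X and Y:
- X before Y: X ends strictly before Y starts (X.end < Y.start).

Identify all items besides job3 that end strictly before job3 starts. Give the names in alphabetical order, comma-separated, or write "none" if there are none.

job6, job8, job9

Target job3 = [559, 788].
job1 [343, 720] → overlaps → no.
job2 [646, 772] → during → no.
job4 [715, 744] → during → no.
job5 [548, 866] → contains → no.
job6 [114, 457] → before → yes.
job7 [653, 695] → during → no.
job8 [6, 276] → before → yes.
job9 [270, 497] → before → yes.
Result: job6, job8, job9.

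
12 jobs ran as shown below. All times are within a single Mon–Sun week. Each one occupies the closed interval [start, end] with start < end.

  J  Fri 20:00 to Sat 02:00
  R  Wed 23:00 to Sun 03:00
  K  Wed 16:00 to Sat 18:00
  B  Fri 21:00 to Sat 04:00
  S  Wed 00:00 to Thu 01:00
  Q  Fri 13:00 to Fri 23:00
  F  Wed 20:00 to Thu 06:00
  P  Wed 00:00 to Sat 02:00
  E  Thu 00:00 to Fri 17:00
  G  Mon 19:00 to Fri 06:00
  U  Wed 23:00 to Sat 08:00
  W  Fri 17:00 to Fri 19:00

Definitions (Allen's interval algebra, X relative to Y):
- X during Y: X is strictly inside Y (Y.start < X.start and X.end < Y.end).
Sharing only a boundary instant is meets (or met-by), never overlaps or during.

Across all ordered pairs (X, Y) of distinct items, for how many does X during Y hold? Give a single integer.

24

Checking all 132 ordered pairs for relation 'during'; matching pairs in alphabetical order:
(B, K): B during K ✓
(B, R): B during R ✓
(B, U): B during U ✓
(E, K): E during K ✓
(E, P): E during P ✓
(E, R): E during R ✓
(E, U): E during U ✓
(F, G): F during G ✓
(F, K): F during K ✓
(F, P): F during P ✓
(J, K): J during K ✓
(J, R): J during R ✓
(J, U): J during U ✓
(Q, K): Q during K ✓
(Q, P): Q during P ✓
(Q, R): Q during R ✓
(Q, U): Q during U ✓
(S, G): S during G ✓
(U, K): U during K ✓
(W, K): W during K ✓
(W, P): W during P ✓
(W, Q): W during Q ✓
(W, R): W during R ✓
(W, U): W during U ✓
Count: 24.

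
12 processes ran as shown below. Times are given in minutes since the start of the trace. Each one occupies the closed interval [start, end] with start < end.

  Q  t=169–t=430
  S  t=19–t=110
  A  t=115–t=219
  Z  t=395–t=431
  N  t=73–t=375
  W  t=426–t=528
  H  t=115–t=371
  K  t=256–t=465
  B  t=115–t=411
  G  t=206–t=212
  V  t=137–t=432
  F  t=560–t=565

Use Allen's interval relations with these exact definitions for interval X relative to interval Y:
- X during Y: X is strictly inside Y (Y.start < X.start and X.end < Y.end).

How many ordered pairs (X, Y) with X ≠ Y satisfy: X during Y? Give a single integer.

11

Checking all 132 ordered pairs for relation 'during'; matching pairs in alphabetical order:
(A, N): A during N ✓
(G, A): G during A ✓
(G, B): G during B ✓
(G, H): G during H ✓
(G, N): G during N ✓
(G, Q): G during Q ✓
(G, V): G during V ✓
(H, N): H during N ✓
(Q, V): Q during V ✓
(Z, K): Z during K ✓
(Z, V): Z during V ✓
Count: 11.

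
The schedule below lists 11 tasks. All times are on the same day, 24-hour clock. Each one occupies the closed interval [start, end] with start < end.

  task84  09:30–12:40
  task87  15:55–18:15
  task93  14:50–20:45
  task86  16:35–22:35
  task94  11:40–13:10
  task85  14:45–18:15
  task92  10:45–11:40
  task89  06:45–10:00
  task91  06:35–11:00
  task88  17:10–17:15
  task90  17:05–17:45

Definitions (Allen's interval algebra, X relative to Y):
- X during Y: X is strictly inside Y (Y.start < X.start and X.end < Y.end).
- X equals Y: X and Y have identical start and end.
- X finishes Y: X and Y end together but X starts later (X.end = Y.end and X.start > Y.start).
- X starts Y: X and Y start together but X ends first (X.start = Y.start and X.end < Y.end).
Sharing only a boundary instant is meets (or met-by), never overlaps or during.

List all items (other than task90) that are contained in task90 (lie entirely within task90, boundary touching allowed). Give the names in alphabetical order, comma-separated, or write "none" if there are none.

task88

Target task90 = [17:05, 17:45].
task84 [09:30, 12:40] → before → no.
task85 [14:45, 18:15] → contains → no.
task86 [16:35, 22:35] → contains → no.
task87 [15:55, 18:15] → contains → no.
task88 [17:10, 17:15] → during → yes.
task89 [06:45, 10:00] → before → no.
task91 [06:35, 11:00] → before → no.
task92 [10:45, 11:40] → before → no.
task93 [14:50, 20:45] → contains → no.
task94 [11:40, 13:10] → before → no.
Result: task88.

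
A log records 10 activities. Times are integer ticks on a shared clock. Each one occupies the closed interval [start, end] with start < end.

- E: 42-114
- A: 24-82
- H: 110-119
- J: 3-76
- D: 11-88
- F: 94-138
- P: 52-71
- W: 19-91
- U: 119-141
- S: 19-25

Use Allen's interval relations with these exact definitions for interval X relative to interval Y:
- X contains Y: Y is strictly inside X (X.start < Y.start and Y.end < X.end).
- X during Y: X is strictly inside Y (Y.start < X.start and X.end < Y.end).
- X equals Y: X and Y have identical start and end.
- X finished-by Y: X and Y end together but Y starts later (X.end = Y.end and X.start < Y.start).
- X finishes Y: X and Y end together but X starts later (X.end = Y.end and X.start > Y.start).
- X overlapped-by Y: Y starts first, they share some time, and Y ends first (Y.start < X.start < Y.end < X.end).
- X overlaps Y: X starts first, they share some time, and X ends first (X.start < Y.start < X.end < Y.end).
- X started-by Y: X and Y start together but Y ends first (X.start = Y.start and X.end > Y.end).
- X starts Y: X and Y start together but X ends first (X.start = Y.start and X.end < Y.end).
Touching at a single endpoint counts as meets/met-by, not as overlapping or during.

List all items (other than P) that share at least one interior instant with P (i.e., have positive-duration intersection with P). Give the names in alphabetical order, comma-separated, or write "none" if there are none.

Target P = [52, 71].
A [24, 82] → contains → yes.
D [11, 88] → contains → yes.
E [42, 114] → contains → yes.
F [94, 138] → after → no.
H [110, 119] → after → no.
J [3, 76] → contains → yes.
S [19, 25] → before → no.
U [119, 141] → after → no.
W [19, 91] → contains → yes.
Result: A, D, E, J, W.

A, D, E, J, W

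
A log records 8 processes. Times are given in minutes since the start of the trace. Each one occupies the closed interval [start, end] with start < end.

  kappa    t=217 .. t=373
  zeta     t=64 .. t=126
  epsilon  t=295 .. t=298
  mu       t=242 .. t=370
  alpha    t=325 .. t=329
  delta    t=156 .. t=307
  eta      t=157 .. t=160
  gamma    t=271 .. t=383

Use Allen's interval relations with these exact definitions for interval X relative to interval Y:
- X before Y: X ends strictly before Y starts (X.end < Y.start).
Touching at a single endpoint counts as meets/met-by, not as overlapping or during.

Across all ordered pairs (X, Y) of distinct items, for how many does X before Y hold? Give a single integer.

Checking all 56 ordered pairs for relation 'before'; matching pairs in alphabetical order:
(delta, alpha): delta before alpha ✓
(epsilon, alpha): epsilon before alpha ✓
(eta, alpha): eta before alpha ✓
(eta, epsilon): eta before epsilon ✓
(eta, gamma): eta before gamma ✓
(eta, kappa): eta before kappa ✓
(eta, mu): eta before mu ✓
(zeta, alpha): zeta before alpha ✓
(zeta, delta): zeta before delta ✓
(zeta, epsilon): zeta before epsilon ✓
(zeta, eta): zeta before eta ✓
(zeta, gamma): zeta before gamma ✓
(zeta, kappa): zeta before kappa ✓
(zeta, mu): zeta before mu ✓
Count: 14.

14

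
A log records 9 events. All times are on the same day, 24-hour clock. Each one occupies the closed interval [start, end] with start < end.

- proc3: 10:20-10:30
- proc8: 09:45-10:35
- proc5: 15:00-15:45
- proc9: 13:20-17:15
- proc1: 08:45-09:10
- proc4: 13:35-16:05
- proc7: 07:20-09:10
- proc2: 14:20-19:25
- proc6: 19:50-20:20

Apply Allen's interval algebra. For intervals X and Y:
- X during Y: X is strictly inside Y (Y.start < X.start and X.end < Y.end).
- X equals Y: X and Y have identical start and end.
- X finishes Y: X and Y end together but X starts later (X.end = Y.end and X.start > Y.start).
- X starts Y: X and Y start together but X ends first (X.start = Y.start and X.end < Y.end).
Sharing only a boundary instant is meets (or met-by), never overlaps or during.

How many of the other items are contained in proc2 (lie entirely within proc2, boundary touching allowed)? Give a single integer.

Target proc2 = [14:20, 19:25].
proc1 [08:45, 09:10] → before → no.
proc3 [10:20, 10:30] → before → no.
proc4 [13:35, 16:05] → overlaps → no.
proc5 [15:00, 15:45] → during → counts.
proc6 [19:50, 20:20] → after → no.
proc7 [07:20, 09:10] → before → no.
proc8 [09:45, 10:35] → before → no.
proc9 [13:20, 17:15] → overlaps → no.
Total: 1.

1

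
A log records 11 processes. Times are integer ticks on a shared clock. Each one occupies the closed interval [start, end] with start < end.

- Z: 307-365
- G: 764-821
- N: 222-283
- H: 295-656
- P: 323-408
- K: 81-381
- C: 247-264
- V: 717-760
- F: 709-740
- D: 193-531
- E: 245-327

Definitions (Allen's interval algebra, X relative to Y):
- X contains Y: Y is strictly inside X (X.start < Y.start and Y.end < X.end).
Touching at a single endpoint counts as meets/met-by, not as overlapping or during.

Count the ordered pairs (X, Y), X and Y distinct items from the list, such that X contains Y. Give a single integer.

Checking all 110 ordered pairs for relation 'contains'; matching pairs in alphabetical order:
(D, C): D contains C ✓
(D, E): D contains E ✓
(D, N): D contains N ✓
(D, P): D contains P ✓
(D, Z): D contains Z ✓
(E, C): E contains C ✓
(H, P): H contains P ✓
(H, Z): H contains Z ✓
(K, C): K contains C ✓
(K, E): K contains E ✓
(K, N): K contains N ✓
(K, Z): K contains Z ✓
(N, C): N contains C ✓
Count: 13.

13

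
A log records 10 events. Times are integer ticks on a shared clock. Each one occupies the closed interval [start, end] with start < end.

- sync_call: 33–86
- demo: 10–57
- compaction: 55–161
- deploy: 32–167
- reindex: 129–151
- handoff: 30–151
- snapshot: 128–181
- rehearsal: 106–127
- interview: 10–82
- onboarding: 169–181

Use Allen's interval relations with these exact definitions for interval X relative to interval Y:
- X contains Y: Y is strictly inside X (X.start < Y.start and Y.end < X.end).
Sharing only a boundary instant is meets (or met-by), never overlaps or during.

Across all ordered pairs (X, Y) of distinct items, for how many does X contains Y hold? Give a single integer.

9

Checking all 90 ordered pairs for relation 'contains'; matching pairs in alphabetical order:
(compaction, rehearsal): compaction contains rehearsal ✓
(compaction, reindex): compaction contains reindex ✓
(deploy, compaction): deploy contains compaction ✓
(deploy, rehearsal): deploy contains rehearsal ✓
(deploy, reindex): deploy contains reindex ✓
(deploy, sync_call): deploy contains sync_call ✓
(handoff, rehearsal): handoff contains rehearsal ✓
(handoff, sync_call): handoff contains sync_call ✓
(snapshot, reindex): snapshot contains reindex ✓
Count: 9.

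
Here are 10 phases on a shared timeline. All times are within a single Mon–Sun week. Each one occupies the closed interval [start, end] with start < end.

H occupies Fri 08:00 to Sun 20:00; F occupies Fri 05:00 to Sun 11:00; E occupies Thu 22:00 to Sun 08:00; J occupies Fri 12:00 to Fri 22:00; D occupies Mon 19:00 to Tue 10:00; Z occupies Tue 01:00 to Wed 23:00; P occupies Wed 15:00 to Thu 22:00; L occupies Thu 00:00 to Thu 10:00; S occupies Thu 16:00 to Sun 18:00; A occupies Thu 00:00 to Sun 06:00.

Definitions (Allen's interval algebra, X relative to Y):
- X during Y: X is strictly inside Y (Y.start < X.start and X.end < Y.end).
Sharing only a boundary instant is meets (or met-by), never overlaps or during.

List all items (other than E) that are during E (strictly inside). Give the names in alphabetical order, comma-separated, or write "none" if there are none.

Target E = [Thu 22:00, Sun 08:00].
A [Thu 00:00, Sun 06:00] → overlaps → no.
D [Mon 19:00, Tue 10:00] → before → no.
F [Fri 05:00, Sun 11:00] → overlapped-by → no.
H [Fri 08:00, Sun 20:00] → overlapped-by → no.
J [Fri 12:00, Fri 22:00] → during → yes.
L [Thu 00:00, Thu 10:00] → before → no.
P [Wed 15:00, Thu 22:00] → meets → no.
S [Thu 16:00, Sun 18:00] → contains → no.
Z [Tue 01:00, Wed 23:00] → before → no.
Result: J.

J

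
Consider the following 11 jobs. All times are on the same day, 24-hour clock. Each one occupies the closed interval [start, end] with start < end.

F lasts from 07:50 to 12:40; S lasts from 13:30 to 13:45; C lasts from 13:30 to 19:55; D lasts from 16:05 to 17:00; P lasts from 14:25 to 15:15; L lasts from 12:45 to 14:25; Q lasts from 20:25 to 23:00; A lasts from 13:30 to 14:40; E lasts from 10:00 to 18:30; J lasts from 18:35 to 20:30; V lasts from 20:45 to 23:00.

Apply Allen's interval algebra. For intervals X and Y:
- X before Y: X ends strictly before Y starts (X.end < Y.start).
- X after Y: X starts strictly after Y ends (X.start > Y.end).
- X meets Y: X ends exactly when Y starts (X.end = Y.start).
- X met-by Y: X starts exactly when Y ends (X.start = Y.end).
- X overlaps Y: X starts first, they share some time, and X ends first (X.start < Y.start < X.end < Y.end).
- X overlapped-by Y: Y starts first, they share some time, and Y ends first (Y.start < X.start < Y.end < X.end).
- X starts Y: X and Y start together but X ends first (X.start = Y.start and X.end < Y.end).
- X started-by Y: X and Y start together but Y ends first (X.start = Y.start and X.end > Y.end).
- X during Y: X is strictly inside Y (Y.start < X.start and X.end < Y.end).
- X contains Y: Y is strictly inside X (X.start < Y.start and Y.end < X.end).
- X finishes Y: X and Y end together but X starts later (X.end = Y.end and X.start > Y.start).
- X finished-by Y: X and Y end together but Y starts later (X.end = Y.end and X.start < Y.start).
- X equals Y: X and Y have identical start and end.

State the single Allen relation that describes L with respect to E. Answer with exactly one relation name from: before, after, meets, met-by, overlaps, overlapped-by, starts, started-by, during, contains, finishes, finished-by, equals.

L = [12:45, 14:25]; E = [10:00, 18:30].
Compare endpoints: L.start > E.start, L.start < E.end, L.end > E.start, L.end < E.end.
That pattern is 'during'.

during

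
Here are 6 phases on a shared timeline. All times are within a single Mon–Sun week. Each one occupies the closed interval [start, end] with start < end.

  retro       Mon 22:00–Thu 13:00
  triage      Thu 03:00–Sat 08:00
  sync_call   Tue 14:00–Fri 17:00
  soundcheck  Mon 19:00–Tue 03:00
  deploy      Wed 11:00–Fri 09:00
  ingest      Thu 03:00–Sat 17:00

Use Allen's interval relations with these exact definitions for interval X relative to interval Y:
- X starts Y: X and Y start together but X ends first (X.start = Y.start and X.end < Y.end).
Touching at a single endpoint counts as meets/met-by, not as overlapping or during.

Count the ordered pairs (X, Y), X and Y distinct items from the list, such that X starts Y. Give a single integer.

Checking all 30 ordered pairs for relation 'starts'; matching pairs in alphabetical order:
(triage, ingest): triage starts ingest ✓
Count: 1.

1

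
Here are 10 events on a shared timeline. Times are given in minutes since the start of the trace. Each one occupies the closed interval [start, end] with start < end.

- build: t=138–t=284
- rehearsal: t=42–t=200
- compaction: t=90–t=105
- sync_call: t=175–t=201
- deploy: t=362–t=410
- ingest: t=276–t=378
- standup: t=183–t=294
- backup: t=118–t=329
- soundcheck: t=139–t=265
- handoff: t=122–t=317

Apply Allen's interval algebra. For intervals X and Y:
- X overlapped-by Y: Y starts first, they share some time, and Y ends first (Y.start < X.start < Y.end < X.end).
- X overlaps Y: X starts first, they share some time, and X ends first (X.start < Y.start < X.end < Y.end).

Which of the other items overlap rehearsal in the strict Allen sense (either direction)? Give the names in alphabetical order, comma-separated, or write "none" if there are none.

Target rehearsal = [t=42, t=200].
backup [t=118, t=329] → overlapped-by → yes.
build [t=138, t=284] → overlapped-by → yes.
compaction [t=90, t=105] → during → no.
deploy [t=362, t=410] → after → no.
handoff [t=122, t=317] → overlapped-by → yes.
ingest [t=276, t=378] → after → no.
soundcheck [t=139, t=265] → overlapped-by → yes.
standup [t=183, t=294] → overlapped-by → yes.
sync_call [t=175, t=201] → overlapped-by → yes.
Result: backup, build, handoff, soundcheck, standup, sync_call.

backup, build, handoff, soundcheck, standup, sync_call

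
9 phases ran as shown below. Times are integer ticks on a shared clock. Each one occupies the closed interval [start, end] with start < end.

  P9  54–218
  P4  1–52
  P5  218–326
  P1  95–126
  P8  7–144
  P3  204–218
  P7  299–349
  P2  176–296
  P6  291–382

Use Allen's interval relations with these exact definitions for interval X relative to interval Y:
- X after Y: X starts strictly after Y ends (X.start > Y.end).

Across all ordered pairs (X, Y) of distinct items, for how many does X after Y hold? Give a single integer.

22

Checking all 72 ordered pairs for relation 'after'; matching pairs in alphabetical order:
(P1, P4): P1 after P4 ✓
(P2, P1): P2 after P1 ✓
(P2, P4): P2 after P4 ✓
(P2, P8): P2 after P8 ✓
(P3, P1): P3 after P1 ✓
(P3, P4): P3 after P4 ✓
(P3, P8): P3 after P8 ✓
(P5, P1): P5 after P1 ✓
(P5, P4): P5 after P4 ✓
(P5, P8): P5 after P8 ✓
(P6, P1): P6 after P1 ✓
(P6, P3): P6 after P3 ✓
(P6, P4): P6 after P4 ✓
(P6, P8): P6 after P8 ✓
(P6, P9): P6 after P9 ✓
(P7, P1): P7 after P1 ✓
(P7, P2): P7 after P2 ✓
(P7, P3): P7 after P3 ✓
(P7, P4): P7 after P4 ✓
(P7, P8): P7 after P8 ✓
(P7, P9): P7 after P9 ✓
(P9, P4): P9 after P4 ✓
Count: 22.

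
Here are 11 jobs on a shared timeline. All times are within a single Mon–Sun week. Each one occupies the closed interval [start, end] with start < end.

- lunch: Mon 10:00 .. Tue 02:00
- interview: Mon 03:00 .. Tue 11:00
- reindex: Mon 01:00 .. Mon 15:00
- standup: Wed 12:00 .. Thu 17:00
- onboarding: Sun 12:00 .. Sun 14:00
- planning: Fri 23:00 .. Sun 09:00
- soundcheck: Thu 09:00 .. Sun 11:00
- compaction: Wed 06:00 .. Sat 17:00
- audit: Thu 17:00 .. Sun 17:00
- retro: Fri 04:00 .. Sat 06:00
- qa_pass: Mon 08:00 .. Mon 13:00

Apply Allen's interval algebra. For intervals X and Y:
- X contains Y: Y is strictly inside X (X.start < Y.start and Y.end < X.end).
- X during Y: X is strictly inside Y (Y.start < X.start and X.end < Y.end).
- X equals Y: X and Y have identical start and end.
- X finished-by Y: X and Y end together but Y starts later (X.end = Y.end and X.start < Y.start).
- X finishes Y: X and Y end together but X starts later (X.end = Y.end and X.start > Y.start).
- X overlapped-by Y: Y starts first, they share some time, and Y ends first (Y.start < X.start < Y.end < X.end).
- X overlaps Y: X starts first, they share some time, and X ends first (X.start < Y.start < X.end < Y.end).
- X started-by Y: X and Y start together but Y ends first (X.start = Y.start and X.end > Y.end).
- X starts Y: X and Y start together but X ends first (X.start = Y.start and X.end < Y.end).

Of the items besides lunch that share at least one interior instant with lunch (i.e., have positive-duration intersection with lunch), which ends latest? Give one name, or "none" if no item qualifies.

interview

Target lunch = [Mon 10:00, Tue 02:00].
audit [Thu 17:00, Sun 17:00] → after → excluded.
compaction [Wed 06:00, Sat 17:00] → after → excluded.
interview [Mon 03:00, Tue 11:00] → contains → candidate.
onboarding [Sun 12:00, Sun 14:00] → after → excluded.
planning [Fri 23:00, Sun 09:00] → after → excluded.
qa_pass [Mon 08:00, Mon 13:00] → overlaps → candidate.
reindex [Mon 01:00, Mon 15:00] → overlaps → candidate.
retro [Fri 04:00, Sat 06:00] → after → excluded.
soundcheck [Thu 09:00, Sun 11:00] → after → excluded.
standup [Wed 12:00, Thu 17:00] → after → excluded.
Among candidates, latest end is Tue 11:00 → interview.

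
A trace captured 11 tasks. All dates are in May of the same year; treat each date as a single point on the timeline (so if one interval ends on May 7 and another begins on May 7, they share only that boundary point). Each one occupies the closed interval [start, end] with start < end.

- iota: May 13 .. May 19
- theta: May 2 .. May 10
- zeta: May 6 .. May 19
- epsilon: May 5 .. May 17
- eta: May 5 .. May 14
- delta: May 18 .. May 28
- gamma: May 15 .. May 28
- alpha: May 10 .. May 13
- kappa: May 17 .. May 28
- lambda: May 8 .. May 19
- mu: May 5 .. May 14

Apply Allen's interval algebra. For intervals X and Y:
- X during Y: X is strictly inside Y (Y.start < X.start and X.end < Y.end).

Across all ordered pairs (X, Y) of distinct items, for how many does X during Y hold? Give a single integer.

Checking all 110 ordered pairs for relation 'during'; matching pairs in alphabetical order:
(alpha, epsilon): alpha during epsilon ✓
(alpha, eta): alpha during eta ✓
(alpha, lambda): alpha during lambda ✓
(alpha, mu): alpha during mu ✓
(alpha, zeta): alpha during zeta ✓
Count: 5.

5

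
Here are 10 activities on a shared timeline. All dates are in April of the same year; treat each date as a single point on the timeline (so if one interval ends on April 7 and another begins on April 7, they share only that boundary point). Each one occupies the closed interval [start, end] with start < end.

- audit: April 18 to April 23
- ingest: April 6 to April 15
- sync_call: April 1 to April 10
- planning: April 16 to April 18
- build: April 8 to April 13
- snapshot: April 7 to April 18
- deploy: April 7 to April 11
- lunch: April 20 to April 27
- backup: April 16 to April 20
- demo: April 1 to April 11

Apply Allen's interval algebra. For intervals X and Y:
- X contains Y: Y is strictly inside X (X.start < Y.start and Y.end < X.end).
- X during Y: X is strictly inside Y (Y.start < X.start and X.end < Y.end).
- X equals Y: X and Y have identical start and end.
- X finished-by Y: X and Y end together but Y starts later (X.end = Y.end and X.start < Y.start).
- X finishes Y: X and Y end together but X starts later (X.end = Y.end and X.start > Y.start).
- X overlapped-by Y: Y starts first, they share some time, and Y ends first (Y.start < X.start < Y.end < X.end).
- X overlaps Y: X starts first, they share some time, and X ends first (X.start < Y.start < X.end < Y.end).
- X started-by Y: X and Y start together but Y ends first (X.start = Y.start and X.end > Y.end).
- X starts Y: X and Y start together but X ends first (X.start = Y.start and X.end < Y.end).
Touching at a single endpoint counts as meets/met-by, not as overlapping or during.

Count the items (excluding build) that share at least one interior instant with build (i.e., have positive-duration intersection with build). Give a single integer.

5

Target build = [April 8, April 13].
audit [April 18, April 23] → after → no.
backup [April 16, April 20] → after → no.
demo [April 1, April 11] → overlaps → counts.
deploy [April 7, April 11] → overlaps → counts.
ingest [April 6, April 15] → contains → counts.
lunch [April 20, April 27] → after → no.
planning [April 16, April 18] → after → no.
snapshot [April 7, April 18] → contains → counts.
sync_call [April 1, April 10] → overlaps → counts.
Total: 5.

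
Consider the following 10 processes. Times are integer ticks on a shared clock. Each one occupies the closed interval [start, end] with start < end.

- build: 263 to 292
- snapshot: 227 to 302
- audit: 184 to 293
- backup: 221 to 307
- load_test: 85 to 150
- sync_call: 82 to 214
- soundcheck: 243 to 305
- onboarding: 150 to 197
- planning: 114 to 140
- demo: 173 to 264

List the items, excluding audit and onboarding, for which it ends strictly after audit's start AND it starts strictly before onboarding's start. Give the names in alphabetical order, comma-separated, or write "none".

sync_call

Conditions: its end is strictly after audit's start (X.end > 184) AND its start is strictly before onboarding's start (X.start < 150).
backup: end 307 > 184? ✓; start 221 < 150? ✗ → no.
build: end 292 > 184? ✓; start 263 < 150? ✗ → no.
demo: end 264 > 184? ✓; start 173 < 150? ✗ → no.
load_test: end 150 > 184? ✗; start 85 < 150? ✓ → no.
planning: end 140 > 184? ✗; start 114 < 150? ✓ → no.
snapshot: end 302 > 184? ✓; start 227 < 150? ✗ → no.
soundcheck: end 305 > 184? ✓; start 243 < 150? ✗ → no.
sync_call: end 214 > 184? ✓; start 82 < 150? ✓ → yes.
Result: sync_call.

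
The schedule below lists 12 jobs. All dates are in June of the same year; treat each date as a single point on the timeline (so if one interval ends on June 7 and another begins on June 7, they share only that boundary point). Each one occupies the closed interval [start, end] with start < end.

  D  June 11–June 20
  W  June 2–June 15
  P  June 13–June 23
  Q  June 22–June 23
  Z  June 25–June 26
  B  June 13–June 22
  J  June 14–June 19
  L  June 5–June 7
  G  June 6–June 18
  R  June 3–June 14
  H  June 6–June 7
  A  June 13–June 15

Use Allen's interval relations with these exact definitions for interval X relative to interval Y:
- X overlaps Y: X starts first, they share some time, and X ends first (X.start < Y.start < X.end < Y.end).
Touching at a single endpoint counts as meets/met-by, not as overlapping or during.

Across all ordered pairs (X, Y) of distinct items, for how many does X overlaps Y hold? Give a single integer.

Checking all 132 ordered pairs for relation 'overlaps'; matching pairs in alphabetical order:
(A, J): A overlaps J ✓
(D, B): D overlaps B ✓
(D, P): D overlaps P ✓
(G, B): G overlaps B ✓
(G, D): G overlaps D ✓
(G, J): G overlaps J ✓
(G, P): G overlaps P ✓
(L, G): L overlaps G ✓
(R, A): R overlaps A ✓
(R, B): R overlaps B ✓
(R, D): R overlaps D ✓
(R, G): R overlaps G ✓
(R, P): R overlaps P ✓
(W, B): W overlaps B ✓
(W, D): W overlaps D ✓
(W, G): W overlaps G ✓
(W, J): W overlaps J ✓
(W, P): W overlaps P ✓
Count: 18.

18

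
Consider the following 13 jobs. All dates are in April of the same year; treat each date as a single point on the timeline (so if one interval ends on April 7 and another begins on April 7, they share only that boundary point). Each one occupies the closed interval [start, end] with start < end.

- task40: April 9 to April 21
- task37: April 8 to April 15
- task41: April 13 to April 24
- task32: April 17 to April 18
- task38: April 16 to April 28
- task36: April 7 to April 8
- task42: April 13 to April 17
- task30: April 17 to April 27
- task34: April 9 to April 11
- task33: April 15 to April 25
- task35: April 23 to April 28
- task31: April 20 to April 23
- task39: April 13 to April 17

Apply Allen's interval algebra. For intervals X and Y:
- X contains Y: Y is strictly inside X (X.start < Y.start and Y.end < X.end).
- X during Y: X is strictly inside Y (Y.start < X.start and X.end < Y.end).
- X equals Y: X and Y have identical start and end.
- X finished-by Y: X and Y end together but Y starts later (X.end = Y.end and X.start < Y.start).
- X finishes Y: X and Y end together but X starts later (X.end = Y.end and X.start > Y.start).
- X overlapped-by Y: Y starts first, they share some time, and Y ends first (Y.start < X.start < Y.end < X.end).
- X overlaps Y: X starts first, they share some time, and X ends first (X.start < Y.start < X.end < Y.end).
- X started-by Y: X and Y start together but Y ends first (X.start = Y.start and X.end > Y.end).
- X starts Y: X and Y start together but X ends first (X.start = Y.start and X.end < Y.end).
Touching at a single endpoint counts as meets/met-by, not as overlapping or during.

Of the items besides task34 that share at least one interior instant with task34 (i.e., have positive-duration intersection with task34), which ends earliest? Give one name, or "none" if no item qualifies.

Target task34 = [April 9, April 11].
task30 [April 17, April 27] → after → excluded.
task31 [April 20, April 23] → after → excluded.
task32 [April 17, April 18] → after → excluded.
task33 [April 15, April 25] → after → excluded.
task35 [April 23, April 28] → after → excluded.
task36 [April 7, April 8] → before → excluded.
task37 [April 8, April 15] → contains → candidate.
task38 [April 16, April 28] → after → excluded.
task39 [April 13, April 17] → after → excluded.
task40 [April 9, April 21] → started-by → candidate.
task41 [April 13, April 24] → after → excluded.
task42 [April 13, April 17] → after → excluded.
Among candidates, earliest end is April 15 → task37.

task37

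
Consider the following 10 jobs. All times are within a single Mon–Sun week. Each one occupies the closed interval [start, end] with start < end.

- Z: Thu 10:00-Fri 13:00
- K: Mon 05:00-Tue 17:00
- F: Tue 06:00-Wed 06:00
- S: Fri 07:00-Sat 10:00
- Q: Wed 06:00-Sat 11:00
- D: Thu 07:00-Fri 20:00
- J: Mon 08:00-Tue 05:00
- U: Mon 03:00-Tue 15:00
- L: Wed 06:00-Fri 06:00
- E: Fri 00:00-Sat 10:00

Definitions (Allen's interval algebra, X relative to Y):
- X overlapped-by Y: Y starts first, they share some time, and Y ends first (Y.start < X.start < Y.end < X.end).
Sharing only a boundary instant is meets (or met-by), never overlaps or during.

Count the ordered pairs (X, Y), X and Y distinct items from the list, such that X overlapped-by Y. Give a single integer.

Checking all 90 ordered pairs for relation 'overlapped-by'; matching pairs in alphabetical order:
(D, L): D overlapped-by L ✓
(E, D): E overlapped-by D ✓
(E, L): E overlapped-by L ✓
(E, Z): E overlapped-by Z ✓
(F, K): F overlapped-by K ✓
(F, U): F overlapped-by U ✓
(K, U): K overlapped-by U ✓
(S, D): S overlapped-by D ✓
(S, Z): S overlapped-by Z ✓
(Z, L): Z overlapped-by L ✓
Count: 10.

10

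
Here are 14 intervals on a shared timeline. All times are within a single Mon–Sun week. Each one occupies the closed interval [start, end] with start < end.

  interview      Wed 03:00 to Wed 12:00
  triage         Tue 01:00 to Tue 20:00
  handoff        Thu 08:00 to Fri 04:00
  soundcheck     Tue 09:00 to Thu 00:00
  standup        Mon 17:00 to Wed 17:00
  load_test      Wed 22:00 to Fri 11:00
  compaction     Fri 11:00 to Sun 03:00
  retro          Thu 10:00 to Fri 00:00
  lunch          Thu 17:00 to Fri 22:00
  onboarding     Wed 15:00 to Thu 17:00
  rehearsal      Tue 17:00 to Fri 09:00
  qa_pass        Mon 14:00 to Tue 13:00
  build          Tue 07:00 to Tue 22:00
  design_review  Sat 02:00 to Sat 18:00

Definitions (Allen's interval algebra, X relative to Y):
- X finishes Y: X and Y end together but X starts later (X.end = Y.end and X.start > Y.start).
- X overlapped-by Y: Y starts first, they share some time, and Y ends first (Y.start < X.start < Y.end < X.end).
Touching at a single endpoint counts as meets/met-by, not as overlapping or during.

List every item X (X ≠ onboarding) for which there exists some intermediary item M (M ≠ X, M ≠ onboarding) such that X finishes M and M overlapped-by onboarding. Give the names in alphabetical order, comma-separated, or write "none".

none

Target onboarding = [Wed 15:00, Thu 17:00].
Intermediaries M with M overlapped-by onboarding: handoff, load_test, retro.
Via handoff — items with X finishes handoff: none.
Via load_test — items with X finishes load_test: none.
Via retro — items with X finishes retro: none.
Union: none.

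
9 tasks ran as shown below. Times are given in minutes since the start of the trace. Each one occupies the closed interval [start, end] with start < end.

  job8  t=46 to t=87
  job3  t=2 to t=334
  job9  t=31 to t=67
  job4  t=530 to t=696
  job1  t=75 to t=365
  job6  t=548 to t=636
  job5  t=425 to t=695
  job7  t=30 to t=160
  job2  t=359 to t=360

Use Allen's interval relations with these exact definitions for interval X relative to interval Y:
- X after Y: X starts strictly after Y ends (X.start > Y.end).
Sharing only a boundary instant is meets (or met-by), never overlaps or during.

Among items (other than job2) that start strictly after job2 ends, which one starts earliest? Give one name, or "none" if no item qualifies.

job5

Target job2 = [t=359, t=360].
job1 [t=75, t=365] → contains → excluded.
job3 [t=2, t=334] → before → excluded.
job4 [t=530, t=696] → after → candidate.
job5 [t=425, t=695] → after → candidate.
job6 [t=548, t=636] → after → candidate.
job7 [t=30, t=160] → before → excluded.
job8 [t=46, t=87] → before → excluded.
job9 [t=31, t=67] → before → excluded.
Among candidates, earliest start is t=425 → job5.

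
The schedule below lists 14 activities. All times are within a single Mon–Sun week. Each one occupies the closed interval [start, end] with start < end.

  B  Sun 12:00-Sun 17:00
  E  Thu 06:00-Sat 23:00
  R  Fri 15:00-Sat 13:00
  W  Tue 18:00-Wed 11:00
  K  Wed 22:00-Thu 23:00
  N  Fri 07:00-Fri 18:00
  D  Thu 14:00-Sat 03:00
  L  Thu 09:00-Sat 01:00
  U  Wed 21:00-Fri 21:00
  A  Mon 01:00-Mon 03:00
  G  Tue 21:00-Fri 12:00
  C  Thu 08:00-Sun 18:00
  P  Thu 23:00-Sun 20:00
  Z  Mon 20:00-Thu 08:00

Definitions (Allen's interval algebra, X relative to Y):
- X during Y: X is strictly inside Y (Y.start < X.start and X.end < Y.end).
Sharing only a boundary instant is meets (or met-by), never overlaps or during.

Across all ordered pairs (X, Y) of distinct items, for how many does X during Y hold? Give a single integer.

18

Checking all 182 ordered pairs for relation 'during'; matching pairs in alphabetical order:
(B, C): B during C ✓
(B, P): B during P ✓
(D, C): D during C ✓
(D, E): D during E ✓
(K, G): K during G ✓
(K, U): K during U ✓
(L, C): L during C ✓
(L, E): L during E ✓
(N, C): N during C ✓
(N, D): N during D ✓
(N, E): N during E ✓
(N, L): N during L ✓
(N, P): N during P ✓
(N, U): N during U ✓
(R, C): R during C ✓
(R, E): R during E ✓
(R, P): R during P ✓
(W, Z): W during Z ✓
Count: 18.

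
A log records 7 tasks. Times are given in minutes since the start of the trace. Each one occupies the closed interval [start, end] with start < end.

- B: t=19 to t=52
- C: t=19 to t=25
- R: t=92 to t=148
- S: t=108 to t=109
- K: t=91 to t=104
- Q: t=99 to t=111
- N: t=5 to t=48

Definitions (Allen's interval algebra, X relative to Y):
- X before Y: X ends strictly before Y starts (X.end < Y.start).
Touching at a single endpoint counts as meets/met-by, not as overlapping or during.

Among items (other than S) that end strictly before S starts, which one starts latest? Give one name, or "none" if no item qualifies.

Target S = [t=108, t=109].
B [t=19, t=52] → before → candidate.
C [t=19, t=25] → before → candidate.
K [t=91, t=104] → before → candidate.
N [t=5, t=48] → before → candidate.
Q [t=99, t=111] → contains → excluded.
R [t=92, t=148] → contains → excluded.
Among candidates, latest start is t=91 → K.

K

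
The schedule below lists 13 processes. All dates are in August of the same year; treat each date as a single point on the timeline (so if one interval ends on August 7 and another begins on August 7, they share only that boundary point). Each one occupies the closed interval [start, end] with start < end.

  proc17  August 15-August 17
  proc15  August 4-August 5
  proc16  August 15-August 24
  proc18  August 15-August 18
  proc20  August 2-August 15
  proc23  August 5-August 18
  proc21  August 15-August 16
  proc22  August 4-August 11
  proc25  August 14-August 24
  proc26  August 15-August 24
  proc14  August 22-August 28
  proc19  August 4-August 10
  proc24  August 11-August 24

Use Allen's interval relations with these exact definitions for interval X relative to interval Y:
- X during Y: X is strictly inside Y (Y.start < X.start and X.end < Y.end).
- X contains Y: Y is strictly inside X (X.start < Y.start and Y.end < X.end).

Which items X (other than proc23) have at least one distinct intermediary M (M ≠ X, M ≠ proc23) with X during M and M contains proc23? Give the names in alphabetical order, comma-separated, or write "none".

none

Target proc23 = [August 5, August 18].
Intermediaries M with M contains proc23: none.
Union: none.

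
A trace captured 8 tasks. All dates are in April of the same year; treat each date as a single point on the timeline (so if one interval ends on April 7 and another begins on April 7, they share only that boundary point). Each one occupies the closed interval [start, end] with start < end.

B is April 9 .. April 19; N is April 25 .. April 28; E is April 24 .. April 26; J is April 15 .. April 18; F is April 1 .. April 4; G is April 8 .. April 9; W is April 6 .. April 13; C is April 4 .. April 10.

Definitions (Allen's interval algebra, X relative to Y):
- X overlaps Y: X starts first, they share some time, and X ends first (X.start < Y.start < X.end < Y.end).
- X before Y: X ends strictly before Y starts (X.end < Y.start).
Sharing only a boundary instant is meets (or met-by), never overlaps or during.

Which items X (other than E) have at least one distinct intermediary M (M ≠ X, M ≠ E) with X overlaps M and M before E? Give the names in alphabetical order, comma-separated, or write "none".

Target E = [April 24, April 26].
Intermediaries M with M before E: B, C, F, G, J, W.
Via B — items with X overlaps B: C, W.
Via C — items with X overlaps C: none.
Via F — items with X overlaps F: none.
Via G — items with X overlaps G: none.
Via J — items with X overlaps J: none.
Via W — items with X overlaps W: C.
Union: C, W.

C, W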